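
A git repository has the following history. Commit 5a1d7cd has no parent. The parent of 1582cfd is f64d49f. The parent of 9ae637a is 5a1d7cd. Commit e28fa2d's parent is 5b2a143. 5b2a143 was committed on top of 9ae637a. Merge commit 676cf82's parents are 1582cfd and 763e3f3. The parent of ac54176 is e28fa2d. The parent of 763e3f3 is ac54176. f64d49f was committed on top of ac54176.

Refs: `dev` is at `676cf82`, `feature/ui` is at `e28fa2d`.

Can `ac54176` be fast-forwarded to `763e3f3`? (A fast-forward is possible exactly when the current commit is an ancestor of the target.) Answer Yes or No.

A fast-forward from ac54176 to 763e3f3 is possible iff ac54176 is an ancestor of 763e3f3.
Ancestors of 763e3f3: {5a1d7cd, 5b2a143, 763e3f3, 9ae637a, ac54176, e28fa2d}.
ac54176 is among them, so fast-forward is possible.

Yes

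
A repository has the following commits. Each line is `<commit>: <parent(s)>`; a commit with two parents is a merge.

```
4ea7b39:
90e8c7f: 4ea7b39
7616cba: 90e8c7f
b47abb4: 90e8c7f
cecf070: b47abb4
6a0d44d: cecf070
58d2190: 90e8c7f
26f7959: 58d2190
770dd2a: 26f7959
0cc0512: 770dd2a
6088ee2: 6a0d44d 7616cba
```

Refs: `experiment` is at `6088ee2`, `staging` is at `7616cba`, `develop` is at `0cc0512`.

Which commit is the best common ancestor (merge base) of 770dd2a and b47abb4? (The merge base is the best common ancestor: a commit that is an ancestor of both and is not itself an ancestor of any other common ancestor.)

90e8c7f

Ancestors of 770dd2a: {26f7959, 4ea7b39, 58d2190, 770dd2a, 90e8c7f}.
Ancestors of b47abb4: {4ea7b39, 90e8c7f, b47abb4}.
Common ancestors: {4ea7b39, 90e8c7f}.
Among these, 90e8c7f is not an ancestor of any other common ancestor — it is the merge base.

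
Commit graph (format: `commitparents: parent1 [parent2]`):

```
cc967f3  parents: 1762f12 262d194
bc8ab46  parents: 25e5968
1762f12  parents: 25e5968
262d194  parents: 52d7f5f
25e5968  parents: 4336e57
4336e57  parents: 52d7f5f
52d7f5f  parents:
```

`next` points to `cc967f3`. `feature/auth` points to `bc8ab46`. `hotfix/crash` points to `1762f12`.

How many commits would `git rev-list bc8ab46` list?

4

Walking parent pointers from bc8ab46: reachable set = {25e5968, 4336e57, 52d7f5f, bc8ab46}.
That is 4 commits.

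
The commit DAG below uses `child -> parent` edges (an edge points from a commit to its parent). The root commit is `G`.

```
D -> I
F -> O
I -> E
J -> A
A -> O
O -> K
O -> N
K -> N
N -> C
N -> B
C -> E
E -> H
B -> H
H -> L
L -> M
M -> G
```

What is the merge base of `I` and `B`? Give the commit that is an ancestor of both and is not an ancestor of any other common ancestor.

H

Ancestors of I: {E, G, H, I, L, M}.
Ancestors of B: {B, G, H, L, M}.
Common ancestors: {G, H, L, M}.
Among these, H is not an ancestor of any other common ancestor — it is the merge base.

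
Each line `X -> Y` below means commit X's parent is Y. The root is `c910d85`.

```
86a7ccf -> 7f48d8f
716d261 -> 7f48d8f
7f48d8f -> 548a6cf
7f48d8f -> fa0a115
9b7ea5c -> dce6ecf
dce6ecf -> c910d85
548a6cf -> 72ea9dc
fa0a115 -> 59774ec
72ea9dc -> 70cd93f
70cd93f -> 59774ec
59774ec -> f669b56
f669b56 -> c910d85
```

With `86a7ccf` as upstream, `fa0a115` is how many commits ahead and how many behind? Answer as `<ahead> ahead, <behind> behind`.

Reachable from fa0a115: {59774ec, c910d85, f669b56, fa0a115}.
Reachable from 86a7ccf: {548a6cf, 59774ec, 70cd93f, 72ea9dc, 7f48d8f, 86a7ccf, c910d85, f669b56, fa0a115}.
Only in fa0a115's history (ahead): {} — 0.
Only in 86a7ccf's history (behind): {548a6cf, 70cd93f, 72ea9dc, 7f48d8f, 86a7ccf} — 5.

0 ahead, 5 behind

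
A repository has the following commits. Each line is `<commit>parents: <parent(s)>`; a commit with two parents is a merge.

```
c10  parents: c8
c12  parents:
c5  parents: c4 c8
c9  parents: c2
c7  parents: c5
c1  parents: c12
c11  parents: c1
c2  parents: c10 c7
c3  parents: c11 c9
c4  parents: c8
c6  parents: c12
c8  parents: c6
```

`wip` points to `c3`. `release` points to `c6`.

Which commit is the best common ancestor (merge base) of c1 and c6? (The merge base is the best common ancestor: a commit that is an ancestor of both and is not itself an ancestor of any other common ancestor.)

c12

Ancestors of c1: {c1, c12}.
Ancestors of c6: {c12, c6}.
Common ancestors: {c12}.
The only common ancestor is c12, so it is the merge base.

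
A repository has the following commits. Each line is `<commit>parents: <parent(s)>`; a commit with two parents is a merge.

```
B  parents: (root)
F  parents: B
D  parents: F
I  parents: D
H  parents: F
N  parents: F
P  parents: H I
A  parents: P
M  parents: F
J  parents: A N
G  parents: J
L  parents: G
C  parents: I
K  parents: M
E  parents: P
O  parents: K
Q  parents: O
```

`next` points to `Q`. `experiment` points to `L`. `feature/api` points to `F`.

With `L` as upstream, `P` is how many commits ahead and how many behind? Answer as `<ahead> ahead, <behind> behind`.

Reachable from P: {B, D, F, H, I, P}.
Reachable from L: {A, B, D, F, G, H, I, J, L, N, P}.
Only in P's history (ahead): {} — 0.
Only in L's history (behind): {A, G, J, L, N} — 5.

0 ahead, 5 behind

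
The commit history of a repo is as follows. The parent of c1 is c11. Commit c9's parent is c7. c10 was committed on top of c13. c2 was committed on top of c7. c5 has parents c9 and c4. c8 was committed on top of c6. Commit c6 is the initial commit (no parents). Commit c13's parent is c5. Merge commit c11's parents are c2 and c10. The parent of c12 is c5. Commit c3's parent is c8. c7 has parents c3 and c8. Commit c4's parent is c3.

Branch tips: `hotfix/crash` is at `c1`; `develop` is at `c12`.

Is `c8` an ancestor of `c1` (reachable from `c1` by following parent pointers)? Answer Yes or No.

Ancestors of c1 (commits reachable by following parents): {c1, c10, c11, c13, c2, c3, c4, c5, c6, c7, c8, c9}.
c8 is in that set, so it is an ancestor of c1.

Yes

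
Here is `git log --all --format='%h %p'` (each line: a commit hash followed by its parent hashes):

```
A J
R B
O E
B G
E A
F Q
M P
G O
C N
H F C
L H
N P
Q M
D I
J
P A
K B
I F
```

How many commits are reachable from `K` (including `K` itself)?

Walking parent pointers from K: reachable set = {A, B, E, G, J, K, O}.
That is 7 commits.

7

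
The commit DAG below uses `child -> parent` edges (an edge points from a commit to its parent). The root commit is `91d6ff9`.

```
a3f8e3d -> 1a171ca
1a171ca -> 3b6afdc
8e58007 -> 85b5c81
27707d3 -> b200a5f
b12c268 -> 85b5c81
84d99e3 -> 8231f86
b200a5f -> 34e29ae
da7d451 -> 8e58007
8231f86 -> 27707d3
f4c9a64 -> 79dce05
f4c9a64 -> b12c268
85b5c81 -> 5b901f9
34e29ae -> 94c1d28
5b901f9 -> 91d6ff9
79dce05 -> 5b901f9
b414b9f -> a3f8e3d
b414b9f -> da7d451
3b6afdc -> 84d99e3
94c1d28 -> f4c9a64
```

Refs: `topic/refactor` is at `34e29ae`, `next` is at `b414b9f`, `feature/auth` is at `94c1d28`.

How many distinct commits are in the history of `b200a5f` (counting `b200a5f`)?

9

Walking parent pointers from b200a5f: reachable set = {34e29ae, 5b901f9, 79dce05, 85b5c81, 91d6ff9, 94c1d28, b12c268, b200a5f, f4c9a64}.
That is 9 commits.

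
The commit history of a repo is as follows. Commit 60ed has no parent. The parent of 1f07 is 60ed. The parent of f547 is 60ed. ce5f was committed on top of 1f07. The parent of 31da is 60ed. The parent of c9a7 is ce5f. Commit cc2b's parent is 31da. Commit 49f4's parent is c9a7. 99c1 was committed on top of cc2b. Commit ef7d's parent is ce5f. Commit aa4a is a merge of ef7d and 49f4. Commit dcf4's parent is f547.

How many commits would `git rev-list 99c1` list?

4

Walking parent pointers from 99c1: reachable set = {31da, 60ed, 99c1, cc2b}.
That is 4 commits.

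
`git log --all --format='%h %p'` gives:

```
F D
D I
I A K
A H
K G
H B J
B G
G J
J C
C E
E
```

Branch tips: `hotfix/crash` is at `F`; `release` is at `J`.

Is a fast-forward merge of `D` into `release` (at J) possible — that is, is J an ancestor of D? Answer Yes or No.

A fast-forward from J to D is possible iff J is an ancestor of D.
Ancestors of D: {A, B, C, D, E, G, H, I, J, K}.
J is among them, so fast-forward is possible.

Yes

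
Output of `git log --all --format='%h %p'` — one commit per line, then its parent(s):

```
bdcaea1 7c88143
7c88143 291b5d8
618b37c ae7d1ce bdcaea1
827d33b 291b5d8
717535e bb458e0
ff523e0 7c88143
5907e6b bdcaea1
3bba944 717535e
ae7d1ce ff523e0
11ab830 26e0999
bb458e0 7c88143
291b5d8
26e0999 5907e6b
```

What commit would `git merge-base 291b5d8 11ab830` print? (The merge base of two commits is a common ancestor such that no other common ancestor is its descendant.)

291b5d8

Ancestors of 291b5d8: {291b5d8}.
Ancestors of 11ab830: {11ab830, 26e0999, 291b5d8, 5907e6b, 7c88143, bdcaea1}.
Common ancestors: {291b5d8}.
The only common ancestor is 291b5d8, so it is the merge base.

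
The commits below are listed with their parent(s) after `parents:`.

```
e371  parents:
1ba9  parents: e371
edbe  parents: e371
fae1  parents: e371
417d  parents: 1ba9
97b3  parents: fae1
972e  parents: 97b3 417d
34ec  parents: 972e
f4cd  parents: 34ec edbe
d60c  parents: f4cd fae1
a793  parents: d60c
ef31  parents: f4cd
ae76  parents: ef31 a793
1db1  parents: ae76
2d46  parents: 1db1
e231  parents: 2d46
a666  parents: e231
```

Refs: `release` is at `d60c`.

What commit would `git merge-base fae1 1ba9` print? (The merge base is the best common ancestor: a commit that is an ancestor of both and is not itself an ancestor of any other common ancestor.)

e371

Ancestors of fae1: {e371, fae1}.
Ancestors of 1ba9: {1ba9, e371}.
Common ancestors: {e371}.
The only common ancestor is e371, so it is the merge base.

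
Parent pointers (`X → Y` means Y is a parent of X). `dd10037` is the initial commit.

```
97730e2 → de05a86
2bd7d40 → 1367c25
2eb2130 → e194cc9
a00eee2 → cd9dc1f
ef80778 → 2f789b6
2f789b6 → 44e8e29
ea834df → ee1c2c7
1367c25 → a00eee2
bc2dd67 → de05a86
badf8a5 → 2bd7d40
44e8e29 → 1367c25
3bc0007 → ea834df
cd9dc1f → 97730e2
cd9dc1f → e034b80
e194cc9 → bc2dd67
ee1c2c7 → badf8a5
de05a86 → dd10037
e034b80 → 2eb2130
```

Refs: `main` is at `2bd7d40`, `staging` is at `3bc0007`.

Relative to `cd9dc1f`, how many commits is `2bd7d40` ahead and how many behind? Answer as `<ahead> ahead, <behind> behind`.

Reachable from 2bd7d40: {1367c25, 2bd7d40, 2eb2130, 97730e2, a00eee2, bc2dd67, cd9dc1f, dd10037, de05a86, e034b80, e194cc9}.
Reachable from cd9dc1f: {2eb2130, 97730e2, bc2dd67, cd9dc1f, dd10037, de05a86, e034b80, e194cc9}.
Only in 2bd7d40's history (ahead): {1367c25, 2bd7d40, a00eee2} — 3.
Only in cd9dc1f's history (behind): {} — 0.

3 ahead, 0 behind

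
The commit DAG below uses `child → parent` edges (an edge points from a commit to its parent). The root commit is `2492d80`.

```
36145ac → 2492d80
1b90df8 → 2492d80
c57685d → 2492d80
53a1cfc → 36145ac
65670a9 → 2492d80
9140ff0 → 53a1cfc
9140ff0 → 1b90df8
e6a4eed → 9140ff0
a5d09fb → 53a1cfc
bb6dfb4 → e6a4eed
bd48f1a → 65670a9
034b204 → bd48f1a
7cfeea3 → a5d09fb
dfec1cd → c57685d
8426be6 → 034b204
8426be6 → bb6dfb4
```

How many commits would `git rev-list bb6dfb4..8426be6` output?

Reachable from 8426be6: {034b204, 1b90df8, 2492d80, 36145ac, 53a1cfc, 65670a9, 8426be6, 9140ff0, bb6dfb4, bd48f1a, e6a4eed}.
Reachable from bb6dfb4: {1b90df8, 2492d80, 36145ac, 53a1cfc, 9140ff0, bb6dfb4, e6a4eed}.
In 8426be6's history but not bb6dfb4's: {034b204, 65670a9, 8426be6, bd48f1a} — 4 commits.

4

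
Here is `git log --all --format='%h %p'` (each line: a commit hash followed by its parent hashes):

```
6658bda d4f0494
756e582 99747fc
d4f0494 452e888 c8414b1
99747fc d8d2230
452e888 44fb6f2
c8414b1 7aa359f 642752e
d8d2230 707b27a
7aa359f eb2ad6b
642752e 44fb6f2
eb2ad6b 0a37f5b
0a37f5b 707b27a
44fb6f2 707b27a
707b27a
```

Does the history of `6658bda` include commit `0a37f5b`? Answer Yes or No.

Ancestors of 6658bda (commits reachable by following parents): {0a37f5b, 44fb6f2, 452e888, 642752e, 6658bda, 707b27a, 7aa359f, c8414b1, d4f0494, eb2ad6b}.
0a37f5b is in that set, so it is an ancestor of 6658bda.

Yes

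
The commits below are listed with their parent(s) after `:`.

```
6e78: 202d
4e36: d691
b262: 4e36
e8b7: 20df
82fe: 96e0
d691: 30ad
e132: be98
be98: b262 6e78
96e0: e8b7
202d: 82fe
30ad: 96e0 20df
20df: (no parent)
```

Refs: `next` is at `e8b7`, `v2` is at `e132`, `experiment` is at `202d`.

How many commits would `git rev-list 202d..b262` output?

Reachable from b262: {20df, 30ad, 4e36, 96e0, b262, d691, e8b7}.
Reachable from 202d: {202d, 20df, 82fe, 96e0, e8b7}.
In b262's history but not 202d's: {30ad, 4e36, b262, d691} — 4 commits.

4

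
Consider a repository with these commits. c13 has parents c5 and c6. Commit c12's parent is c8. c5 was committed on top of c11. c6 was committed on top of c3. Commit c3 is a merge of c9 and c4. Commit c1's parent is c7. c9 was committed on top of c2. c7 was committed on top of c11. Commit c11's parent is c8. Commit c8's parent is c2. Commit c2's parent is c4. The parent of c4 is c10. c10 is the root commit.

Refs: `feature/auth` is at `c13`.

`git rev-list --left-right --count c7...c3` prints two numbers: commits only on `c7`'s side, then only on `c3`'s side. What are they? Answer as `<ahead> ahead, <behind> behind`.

Reachable from c7: {c10, c11, c2, c4, c7, c8}.
Reachable from c3: {c10, c2, c3, c4, c9}.
Only in c7's history (ahead): {c11, c7, c8} — 3.
Only in c3's history (behind): {c3, c9} — 2.

3 ahead, 2 behind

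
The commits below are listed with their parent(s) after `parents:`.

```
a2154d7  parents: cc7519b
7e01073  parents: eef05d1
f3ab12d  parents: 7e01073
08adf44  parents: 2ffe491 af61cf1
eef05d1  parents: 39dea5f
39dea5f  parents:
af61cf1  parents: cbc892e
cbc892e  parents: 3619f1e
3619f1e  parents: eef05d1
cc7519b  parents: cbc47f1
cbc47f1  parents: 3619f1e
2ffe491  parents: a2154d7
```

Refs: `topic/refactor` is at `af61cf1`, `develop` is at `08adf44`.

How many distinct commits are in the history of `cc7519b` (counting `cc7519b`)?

5

Walking parent pointers from cc7519b: reachable set = {3619f1e, 39dea5f, cbc47f1, cc7519b, eef05d1}.
That is 5 commits.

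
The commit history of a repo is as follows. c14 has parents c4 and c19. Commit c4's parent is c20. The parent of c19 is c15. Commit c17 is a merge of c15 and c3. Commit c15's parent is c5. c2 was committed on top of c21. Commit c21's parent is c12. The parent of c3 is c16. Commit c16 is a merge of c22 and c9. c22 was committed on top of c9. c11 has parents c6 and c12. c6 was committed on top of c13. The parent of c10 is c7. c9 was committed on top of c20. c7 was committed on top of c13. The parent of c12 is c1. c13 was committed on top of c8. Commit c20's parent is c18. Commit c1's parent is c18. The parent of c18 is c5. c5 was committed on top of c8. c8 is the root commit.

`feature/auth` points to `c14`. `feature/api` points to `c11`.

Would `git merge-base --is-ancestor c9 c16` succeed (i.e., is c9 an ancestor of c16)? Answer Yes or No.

Ancestors of c16 (commits reachable by following parents): {c16, c18, c20, c22, c5, c8, c9}.
c9 is in that set, so it is an ancestor of c16.

Yes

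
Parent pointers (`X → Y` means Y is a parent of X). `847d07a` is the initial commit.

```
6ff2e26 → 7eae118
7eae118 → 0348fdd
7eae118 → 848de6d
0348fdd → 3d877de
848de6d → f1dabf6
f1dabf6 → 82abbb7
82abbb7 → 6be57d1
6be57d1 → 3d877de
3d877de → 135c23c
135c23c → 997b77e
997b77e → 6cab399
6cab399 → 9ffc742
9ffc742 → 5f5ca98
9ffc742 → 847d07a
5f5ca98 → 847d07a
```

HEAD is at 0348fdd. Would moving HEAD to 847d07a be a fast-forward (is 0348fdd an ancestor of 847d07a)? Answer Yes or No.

A fast-forward from 0348fdd to 847d07a is possible iff 0348fdd is an ancestor of 847d07a.
Ancestors of 847d07a: {847d07a}.
0348fdd is not among them, so fast-forward is not possible.

No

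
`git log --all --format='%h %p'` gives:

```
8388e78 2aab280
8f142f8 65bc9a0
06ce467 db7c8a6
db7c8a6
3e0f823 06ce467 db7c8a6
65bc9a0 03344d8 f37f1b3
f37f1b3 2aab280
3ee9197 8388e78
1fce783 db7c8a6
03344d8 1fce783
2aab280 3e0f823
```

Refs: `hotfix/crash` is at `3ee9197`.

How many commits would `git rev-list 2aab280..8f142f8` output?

Reachable from 8f142f8: {03344d8, 06ce467, 1fce783, 2aab280, 3e0f823, 65bc9a0, 8f142f8, db7c8a6, f37f1b3}.
Reachable from 2aab280: {06ce467, 2aab280, 3e0f823, db7c8a6}.
In 8f142f8's history but not 2aab280's: {03344d8, 1fce783, 65bc9a0, 8f142f8, f37f1b3} — 5 commits.

5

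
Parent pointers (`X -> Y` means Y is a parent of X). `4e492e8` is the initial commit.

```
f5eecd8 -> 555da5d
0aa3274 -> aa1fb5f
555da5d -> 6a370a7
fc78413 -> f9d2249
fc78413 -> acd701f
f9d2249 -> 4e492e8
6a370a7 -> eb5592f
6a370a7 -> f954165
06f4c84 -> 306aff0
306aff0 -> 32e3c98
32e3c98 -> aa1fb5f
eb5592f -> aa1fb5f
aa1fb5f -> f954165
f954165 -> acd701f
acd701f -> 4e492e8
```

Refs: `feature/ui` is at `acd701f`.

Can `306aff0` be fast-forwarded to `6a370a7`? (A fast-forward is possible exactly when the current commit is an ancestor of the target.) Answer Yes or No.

A fast-forward from 306aff0 to 6a370a7 is possible iff 306aff0 is an ancestor of 6a370a7.
Ancestors of 6a370a7: {4e492e8, 6a370a7, aa1fb5f, acd701f, eb5592f, f954165}.
306aff0 is not among them, so fast-forward is not possible.

No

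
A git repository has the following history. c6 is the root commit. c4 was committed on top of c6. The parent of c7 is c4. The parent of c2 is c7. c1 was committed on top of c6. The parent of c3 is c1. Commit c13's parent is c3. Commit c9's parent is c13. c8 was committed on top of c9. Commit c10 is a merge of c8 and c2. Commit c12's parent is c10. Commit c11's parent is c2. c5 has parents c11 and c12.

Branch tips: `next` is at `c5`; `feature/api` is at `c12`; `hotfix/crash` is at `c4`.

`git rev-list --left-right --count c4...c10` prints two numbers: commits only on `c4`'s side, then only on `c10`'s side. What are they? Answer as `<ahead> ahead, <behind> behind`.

Reachable from c4: {c4, c6}.
Reachable from c10: {c1, c10, c13, c2, c3, c4, c6, c7, c8, c9}.
Only in c4's history (ahead): {} — 0.
Only in c10's history (behind): {c1, c10, c13, c2, c3, c7, c8, c9} — 8.

0 ahead, 8 behind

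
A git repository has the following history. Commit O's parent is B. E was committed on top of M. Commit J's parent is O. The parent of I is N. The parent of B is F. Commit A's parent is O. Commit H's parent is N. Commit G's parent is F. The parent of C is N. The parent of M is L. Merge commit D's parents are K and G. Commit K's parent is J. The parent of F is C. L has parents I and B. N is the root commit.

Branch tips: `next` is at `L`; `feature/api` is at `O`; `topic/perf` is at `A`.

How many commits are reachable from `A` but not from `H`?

5

Reachable from A: {A, B, C, F, N, O}.
Reachable from H: {H, N}.
In A's history but not H's: {A, B, C, F, O} — 5 commits.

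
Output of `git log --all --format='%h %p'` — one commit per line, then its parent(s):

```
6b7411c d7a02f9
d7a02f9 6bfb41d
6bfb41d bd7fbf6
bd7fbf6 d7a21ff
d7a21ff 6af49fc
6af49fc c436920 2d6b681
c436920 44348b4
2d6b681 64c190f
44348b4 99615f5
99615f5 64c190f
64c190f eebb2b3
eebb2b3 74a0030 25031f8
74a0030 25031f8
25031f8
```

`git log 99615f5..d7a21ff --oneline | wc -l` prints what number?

Reachable from d7a21ff: {25031f8, 2d6b681, 44348b4, 64c190f, 6af49fc, 74a0030, 99615f5, c436920, d7a21ff, eebb2b3}.
Reachable from 99615f5: {25031f8, 64c190f, 74a0030, 99615f5, eebb2b3}.
In d7a21ff's history but not 99615f5's: {2d6b681, 44348b4, 6af49fc, c436920, d7a21ff} — 5 commits.

5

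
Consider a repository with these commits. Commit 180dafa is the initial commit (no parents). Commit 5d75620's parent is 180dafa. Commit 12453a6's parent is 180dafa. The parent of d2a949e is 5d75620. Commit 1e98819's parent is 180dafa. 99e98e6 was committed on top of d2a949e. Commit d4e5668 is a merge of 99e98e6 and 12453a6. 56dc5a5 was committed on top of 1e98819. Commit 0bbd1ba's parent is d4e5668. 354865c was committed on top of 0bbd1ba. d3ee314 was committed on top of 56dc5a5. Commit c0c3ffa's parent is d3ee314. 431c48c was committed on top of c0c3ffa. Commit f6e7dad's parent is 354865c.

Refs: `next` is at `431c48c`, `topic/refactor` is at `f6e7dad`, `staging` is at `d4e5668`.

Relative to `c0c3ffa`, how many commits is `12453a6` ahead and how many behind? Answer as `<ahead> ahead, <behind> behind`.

1 ahead, 4 behind

Reachable from 12453a6: {12453a6, 180dafa}.
Reachable from c0c3ffa: {180dafa, 1e98819, 56dc5a5, c0c3ffa, d3ee314}.
Only in 12453a6's history (ahead): {12453a6} — 1.
Only in c0c3ffa's history (behind): {1e98819, 56dc5a5, c0c3ffa, d3ee314} — 4.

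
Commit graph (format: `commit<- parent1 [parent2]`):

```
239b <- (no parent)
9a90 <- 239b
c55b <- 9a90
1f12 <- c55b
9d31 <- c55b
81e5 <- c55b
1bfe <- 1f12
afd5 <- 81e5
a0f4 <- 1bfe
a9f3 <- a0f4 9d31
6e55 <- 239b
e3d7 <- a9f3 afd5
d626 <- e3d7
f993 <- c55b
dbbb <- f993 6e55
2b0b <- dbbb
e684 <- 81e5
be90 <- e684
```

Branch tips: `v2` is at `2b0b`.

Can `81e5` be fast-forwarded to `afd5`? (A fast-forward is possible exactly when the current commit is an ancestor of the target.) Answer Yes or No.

A fast-forward from 81e5 to afd5 is possible iff 81e5 is an ancestor of afd5.
Ancestors of afd5: {239b, 81e5, 9a90, afd5, c55b}.
81e5 is among them, so fast-forward is possible.

Yes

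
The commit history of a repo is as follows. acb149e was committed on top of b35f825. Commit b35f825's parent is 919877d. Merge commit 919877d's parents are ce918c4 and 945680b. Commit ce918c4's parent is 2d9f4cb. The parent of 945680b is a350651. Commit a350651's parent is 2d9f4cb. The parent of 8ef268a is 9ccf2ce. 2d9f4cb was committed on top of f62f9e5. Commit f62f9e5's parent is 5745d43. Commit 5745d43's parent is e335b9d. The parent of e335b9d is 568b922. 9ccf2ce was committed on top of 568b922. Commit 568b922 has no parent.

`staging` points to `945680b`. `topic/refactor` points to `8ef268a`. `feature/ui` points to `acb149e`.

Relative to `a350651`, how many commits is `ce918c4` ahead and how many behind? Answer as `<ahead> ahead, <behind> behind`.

1 ahead, 1 behind

Reachable from ce918c4: {2d9f4cb, 568b922, 5745d43, ce918c4, e335b9d, f62f9e5}.
Reachable from a350651: {2d9f4cb, 568b922, 5745d43, a350651, e335b9d, f62f9e5}.
Only in ce918c4's history (ahead): {ce918c4} — 1.
Only in a350651's history (behind): {a350651} — 1.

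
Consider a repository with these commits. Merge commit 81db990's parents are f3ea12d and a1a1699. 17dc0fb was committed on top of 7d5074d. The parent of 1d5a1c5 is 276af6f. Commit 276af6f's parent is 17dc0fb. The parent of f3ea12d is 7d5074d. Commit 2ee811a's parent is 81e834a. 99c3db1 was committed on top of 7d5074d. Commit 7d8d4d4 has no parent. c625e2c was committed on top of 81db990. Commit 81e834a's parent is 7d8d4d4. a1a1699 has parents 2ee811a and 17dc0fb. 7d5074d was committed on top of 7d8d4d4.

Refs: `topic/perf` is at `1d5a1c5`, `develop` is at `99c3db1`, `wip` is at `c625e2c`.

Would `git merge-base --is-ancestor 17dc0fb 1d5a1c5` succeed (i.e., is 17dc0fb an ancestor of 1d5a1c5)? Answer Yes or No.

Yes

Ancestors of 1d5a1c5 (commits reachable by following parents): {17dc0fb, 1d5a1c5, 276af6f, 7d5074d, 7d8d4d4}.
17dc0fb is in that set, so it is an ancestor of 1d5a1c5.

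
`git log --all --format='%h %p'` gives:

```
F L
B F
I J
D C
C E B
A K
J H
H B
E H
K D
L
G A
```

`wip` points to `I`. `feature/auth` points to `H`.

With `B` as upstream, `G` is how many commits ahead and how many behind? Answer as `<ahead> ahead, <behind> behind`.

7 ahead, 0 behind

Reachable from G: {A, B, C, D, E, F, G, H, K, L}.
Reachable from B: {B, F, L}.
Only in G's history (ahead): {A, C, D, E, G, H, K} — 7.
Only in B's history (behind): {} — 0.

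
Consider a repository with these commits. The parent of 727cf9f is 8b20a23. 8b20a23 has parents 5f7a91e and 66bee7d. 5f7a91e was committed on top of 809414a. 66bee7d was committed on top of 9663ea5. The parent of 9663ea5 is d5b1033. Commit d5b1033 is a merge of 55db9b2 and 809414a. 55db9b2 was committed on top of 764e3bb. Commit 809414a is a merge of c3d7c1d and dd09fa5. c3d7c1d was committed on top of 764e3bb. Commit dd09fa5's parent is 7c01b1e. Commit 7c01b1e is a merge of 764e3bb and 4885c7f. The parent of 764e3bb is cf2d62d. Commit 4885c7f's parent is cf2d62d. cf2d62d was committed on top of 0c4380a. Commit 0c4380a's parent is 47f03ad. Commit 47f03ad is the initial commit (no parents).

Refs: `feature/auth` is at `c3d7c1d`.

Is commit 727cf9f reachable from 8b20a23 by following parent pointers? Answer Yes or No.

No

Ancestors of 8b20a23: {0c4380a, 47f03ad, 4885c7f, 55db9b2, 5f7a91e, 66bee7d, 764e3bb, 7c01b1e, 809414a, 8b20a23, 9663ea5, c3d7c1d, cf2d62d, d5b1033, dd09fa5}.
727cf9f is not in that set, so it is not an ancestor of 8b20a23.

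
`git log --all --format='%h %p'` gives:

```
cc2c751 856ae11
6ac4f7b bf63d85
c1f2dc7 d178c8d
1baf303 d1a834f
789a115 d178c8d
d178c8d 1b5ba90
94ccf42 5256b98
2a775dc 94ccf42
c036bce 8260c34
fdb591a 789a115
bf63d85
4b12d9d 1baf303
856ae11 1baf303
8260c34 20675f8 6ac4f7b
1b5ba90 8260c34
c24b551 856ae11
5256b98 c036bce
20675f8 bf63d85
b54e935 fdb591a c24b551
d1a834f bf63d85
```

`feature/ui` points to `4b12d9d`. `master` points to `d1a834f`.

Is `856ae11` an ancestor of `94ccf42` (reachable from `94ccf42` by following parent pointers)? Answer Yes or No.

Ancestors of 94ccf42: {20675f8, 5256b98, 6ac4f7b, 8260c34, 94ccf42, bf63d85, c036bce}.
856ae11 is not in that set, so it is not an ancestor of 94ccf42.

No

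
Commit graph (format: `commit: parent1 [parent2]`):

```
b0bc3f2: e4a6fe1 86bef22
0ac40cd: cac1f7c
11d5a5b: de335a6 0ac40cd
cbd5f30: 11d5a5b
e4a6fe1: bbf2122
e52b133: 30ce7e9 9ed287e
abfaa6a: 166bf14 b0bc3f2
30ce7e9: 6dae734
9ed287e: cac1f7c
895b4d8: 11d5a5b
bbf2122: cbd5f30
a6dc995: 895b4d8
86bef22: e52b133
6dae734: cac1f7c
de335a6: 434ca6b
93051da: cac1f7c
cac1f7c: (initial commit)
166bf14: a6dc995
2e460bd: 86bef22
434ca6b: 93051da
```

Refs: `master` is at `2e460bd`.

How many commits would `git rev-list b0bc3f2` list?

15

Walking parent pointers from b0bc3f2: reachable set = {0ac40cd, 11d5a5b, 30ce7e9, 434ca6b, 6dae734, 86bef22, 93051da, 9ed287e, b0bc3f2, bbf2122, cac1f7c, cbd5f30, de335a6, e4a6fe1, e52b133}.
That is 15 commits.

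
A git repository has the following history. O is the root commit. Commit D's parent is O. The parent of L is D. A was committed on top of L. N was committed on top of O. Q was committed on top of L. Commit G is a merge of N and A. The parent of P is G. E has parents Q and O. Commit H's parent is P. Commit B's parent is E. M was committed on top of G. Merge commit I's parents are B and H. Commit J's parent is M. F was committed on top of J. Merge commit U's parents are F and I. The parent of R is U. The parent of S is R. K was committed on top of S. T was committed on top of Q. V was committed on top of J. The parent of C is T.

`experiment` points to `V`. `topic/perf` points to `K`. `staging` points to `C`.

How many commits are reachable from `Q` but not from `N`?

Reachable from Q: {D, L, O, Q}.
Reachable from N: {N, O}.
In Q's history but not N's: {D, L, Q} — 3 commits.

3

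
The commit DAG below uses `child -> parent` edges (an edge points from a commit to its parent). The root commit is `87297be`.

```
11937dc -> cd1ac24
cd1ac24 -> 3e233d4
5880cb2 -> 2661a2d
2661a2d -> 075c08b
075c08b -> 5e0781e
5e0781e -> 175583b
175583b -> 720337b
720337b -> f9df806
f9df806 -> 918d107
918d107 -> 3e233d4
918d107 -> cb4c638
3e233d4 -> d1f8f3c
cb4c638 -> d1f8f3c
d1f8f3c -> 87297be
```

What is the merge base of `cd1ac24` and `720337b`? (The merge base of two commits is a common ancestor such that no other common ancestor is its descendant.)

Ancestors of cd1ac24: {3e233d4, 87297be, cd1ac24, d1f8f3c}.
Ancestors of 720337b: {3e233d4, 720337b, 87297be, 918d107, cb4c638, d1f8f3c, f9df806}.
Common ancestors: {3e233d4, 87297be, d1f8f3c}.
Among these, 3e233d4 is not an ancestor of any other common ancestor — it is the merge base.

3e233d4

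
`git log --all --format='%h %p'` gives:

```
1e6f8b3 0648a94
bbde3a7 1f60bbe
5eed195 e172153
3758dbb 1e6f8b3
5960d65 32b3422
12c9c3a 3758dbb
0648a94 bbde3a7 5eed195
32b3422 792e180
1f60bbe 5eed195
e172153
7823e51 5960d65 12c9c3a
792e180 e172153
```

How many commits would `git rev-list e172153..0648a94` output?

4

Reachable from 0648a94: {0648a94, 1f60bbe, 5eed195, bbde3a7, e172153}.
Reachable from e172153: {e172153}.
In 0648a94's history but not e172153's: {0648a94, 1f60bbe, 5eed195, bbde3a7} — 4 commits.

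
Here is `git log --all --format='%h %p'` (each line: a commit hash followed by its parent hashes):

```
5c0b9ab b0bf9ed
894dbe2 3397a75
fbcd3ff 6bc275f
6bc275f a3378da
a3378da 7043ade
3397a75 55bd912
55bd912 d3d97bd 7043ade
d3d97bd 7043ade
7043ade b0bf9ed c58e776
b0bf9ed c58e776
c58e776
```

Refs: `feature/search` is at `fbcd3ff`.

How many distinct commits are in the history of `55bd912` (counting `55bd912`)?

Walking parent pointers from 55bd912: reachable set = {55bd912, 7043ade, b0bf9ed, c58e776, d3d97bd}.
That is 5 commits.

5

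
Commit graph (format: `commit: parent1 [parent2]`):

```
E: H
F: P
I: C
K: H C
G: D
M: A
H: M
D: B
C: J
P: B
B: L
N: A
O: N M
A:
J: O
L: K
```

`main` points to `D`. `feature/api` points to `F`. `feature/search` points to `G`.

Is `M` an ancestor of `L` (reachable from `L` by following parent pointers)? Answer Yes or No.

Ancestors of L (commits reachable by following parents): {A, C, H, J, K, L, M, N, O}.
M is in that set, so it is an ancestor of L.

Yes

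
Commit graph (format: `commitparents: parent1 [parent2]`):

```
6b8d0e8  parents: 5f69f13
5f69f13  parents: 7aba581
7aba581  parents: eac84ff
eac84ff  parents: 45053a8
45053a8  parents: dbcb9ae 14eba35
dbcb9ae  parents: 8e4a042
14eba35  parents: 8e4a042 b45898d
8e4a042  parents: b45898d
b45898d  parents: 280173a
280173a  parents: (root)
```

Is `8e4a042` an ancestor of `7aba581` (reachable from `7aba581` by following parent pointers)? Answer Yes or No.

Yes

Ancestors of 7aba581 (commits reachable by following parents): {14eba35, 280173a, 45053a8, 7aba581, 8e4a042, b45898d, dbcb9ae, eac84ff}.
8e4a042 is in that set, so it is an ancestor of 7aba581.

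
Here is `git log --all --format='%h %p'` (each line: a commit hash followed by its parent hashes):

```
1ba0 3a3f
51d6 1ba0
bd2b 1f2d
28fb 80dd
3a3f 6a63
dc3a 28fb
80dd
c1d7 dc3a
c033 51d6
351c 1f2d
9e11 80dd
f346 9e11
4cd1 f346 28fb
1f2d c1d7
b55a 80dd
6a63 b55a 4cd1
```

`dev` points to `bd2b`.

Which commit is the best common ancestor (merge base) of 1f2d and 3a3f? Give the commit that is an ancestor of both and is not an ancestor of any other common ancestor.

28fb

Ancestors of 1f2d: {1f2d, 28fb, 80dd, c1d7, dc3a}.
Ancestors of 3a3f: {28fb, 3a3f, 4cd1, 6a63, 80dd, 9e11, b55a, f346}.
Common ancestors: {28fb, 80dd}.
Among these, 28fb is not an ancestor of any other common ancestor — it is the merge base.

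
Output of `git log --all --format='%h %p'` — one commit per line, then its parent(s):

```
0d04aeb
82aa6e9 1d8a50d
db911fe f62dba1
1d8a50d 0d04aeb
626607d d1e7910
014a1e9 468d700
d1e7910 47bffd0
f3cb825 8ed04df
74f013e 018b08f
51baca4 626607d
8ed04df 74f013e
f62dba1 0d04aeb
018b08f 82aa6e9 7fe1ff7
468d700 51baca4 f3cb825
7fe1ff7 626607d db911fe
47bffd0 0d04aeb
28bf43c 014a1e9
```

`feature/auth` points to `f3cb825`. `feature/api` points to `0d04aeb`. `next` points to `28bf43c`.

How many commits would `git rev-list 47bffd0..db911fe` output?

Reachable from db911fe: {0d04aeb, db911fe, f62dba1}.
Reachable from 47bffd0: {0d04aeb, 47bffd0}.
In db911fe's history but not 47bffd0's: {db911fe, f62dba1} — 2 commits.

2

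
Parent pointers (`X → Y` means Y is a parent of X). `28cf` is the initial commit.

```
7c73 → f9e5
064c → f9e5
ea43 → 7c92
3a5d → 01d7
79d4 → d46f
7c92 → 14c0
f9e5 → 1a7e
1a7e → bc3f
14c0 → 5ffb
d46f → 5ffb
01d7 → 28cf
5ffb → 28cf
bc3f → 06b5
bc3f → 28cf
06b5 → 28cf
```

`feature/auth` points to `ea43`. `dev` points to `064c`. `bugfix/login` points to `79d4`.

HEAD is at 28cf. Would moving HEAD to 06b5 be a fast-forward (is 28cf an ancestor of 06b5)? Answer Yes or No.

A fast-forward from 28cf to 06b5 is possible iff 28cf is an ancestor of 06b5.
Ancestors of 06b5: {06b5, 28cf}.
28cf is among them, so fast-forward is possible.

Yes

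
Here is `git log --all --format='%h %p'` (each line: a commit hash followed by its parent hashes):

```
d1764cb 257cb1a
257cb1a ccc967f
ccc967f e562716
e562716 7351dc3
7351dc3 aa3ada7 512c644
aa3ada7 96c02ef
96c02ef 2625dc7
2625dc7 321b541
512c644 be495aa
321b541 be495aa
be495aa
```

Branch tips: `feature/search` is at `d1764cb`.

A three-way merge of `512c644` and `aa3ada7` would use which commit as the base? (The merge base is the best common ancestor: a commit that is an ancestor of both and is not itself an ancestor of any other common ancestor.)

Ancestors of 512c644: {512c644, be495aa}.
Ancestors of aa3ada7: {2625dc7, 321b541, 96c02ef, aa3ada7, be495aa}.
Common ancestors: {be495aa}.
The only common ancestor is be495aa, so it is the merge base.

be495aa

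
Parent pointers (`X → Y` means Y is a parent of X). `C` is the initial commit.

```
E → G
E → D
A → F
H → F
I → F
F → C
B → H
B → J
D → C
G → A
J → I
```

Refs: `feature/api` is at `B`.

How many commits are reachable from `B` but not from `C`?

5

Reachable from B: {B, C, F, H, I, J}.
Reachable from C: {C}.
In B's history but not C's: {B, F, H, I, J} — 5 commits.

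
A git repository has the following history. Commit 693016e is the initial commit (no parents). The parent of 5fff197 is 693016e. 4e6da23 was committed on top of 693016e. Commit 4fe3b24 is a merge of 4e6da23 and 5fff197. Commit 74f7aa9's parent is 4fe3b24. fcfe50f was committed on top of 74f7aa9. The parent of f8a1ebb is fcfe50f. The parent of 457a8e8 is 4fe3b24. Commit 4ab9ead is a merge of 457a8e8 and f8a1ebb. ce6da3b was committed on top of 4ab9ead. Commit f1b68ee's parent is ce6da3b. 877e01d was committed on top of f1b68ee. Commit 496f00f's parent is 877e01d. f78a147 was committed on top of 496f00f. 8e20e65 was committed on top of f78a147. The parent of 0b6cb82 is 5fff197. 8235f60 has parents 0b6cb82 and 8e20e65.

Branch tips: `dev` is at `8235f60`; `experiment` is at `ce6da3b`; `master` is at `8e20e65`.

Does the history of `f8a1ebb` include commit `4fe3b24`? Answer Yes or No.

Yes

Ancestors of f8a1ebb (commits reachable by following parents): {4e6da23, 4fe3b24, 5fff197, 693016e, 74f7aa9, f8a1ebb, fcfe50f}.
4fe3b24 is in that set, so it is an ancestor of f8a1ebb.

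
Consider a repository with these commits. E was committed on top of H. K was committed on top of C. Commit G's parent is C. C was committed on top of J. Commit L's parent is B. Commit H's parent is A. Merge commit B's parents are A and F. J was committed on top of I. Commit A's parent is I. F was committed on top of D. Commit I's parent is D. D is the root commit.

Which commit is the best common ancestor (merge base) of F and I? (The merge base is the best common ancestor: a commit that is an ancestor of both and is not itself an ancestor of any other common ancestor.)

Ancestors of F: {D, F}.
Ancestors of I: {D, I}.
Common ancestors: {D}.
The only common ancestor is D, so it is the merge base.

D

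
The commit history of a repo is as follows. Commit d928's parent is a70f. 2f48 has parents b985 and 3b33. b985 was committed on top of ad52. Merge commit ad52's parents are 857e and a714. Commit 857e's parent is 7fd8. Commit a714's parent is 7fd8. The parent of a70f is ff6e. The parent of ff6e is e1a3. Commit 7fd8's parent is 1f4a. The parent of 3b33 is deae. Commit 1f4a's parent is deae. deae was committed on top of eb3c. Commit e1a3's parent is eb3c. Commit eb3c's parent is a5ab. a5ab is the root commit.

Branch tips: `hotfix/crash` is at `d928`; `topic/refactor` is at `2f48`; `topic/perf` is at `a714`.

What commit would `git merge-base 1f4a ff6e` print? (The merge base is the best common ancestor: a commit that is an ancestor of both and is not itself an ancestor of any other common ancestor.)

Ancestors of 1f4a: {1f4a, a5ab, deae, eb3c}.
Ancestors of ff6e: {a5ab, e1a3, eb3c, ff6e}.
Common ancestors: {a5ab, eb3c}.
Among these, eb3c is not an ancestor of any other common ancestor — it is the merge base.

eb3c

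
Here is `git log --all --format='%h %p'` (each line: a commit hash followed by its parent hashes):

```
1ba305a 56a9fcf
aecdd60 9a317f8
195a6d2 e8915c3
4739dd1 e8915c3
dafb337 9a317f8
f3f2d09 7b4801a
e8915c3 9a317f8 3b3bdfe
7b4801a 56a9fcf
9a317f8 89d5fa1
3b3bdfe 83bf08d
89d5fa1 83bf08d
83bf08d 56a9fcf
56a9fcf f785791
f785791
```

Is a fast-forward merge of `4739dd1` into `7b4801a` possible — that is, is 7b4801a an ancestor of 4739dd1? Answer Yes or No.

No

A fast-forward from 7b4801a to 4739dd1 is possible iff 7b4801a is an ancestor of 4739dd1.
Ancestors of 4739dd1: {3b3bdfe, 4739dd1, 56a9fcf, 83bf08d, 89d5fa1, 9a317f8, e8915c3, f785791}.
7b4801a is not among them, so fast-forward is not possible.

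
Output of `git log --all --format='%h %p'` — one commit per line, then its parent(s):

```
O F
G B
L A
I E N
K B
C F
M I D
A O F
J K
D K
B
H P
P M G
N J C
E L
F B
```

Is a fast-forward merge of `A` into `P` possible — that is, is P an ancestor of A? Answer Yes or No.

No

A fast-forward from P to A is possible iff P is an ancestor of A.
Ancestors of A: {A, B, F, O}.
P is not among them, so fast-forward is not possible.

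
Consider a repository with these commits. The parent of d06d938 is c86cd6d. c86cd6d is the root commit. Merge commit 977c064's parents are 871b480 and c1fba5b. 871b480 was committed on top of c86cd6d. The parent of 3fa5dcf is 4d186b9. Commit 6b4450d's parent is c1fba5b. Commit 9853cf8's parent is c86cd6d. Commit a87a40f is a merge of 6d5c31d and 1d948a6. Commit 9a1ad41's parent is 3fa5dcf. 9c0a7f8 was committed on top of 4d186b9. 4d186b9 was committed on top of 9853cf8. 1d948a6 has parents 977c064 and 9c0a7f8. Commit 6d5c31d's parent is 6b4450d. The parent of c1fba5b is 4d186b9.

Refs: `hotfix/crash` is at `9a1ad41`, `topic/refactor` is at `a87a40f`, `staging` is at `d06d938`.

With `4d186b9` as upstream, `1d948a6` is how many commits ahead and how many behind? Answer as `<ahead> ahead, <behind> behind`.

5 ahead, 0 behind

Reachable from 1d948a6: {1d948a6, 4d186b9, 871b480, 977c064, 9853cf8, 9c0a7f8, c1fba5b, c86cd6d}.
Reachable from 4d186b9: {4d186b9, 9853cf8, c86cd6d}.
Only in 1d948a6's history (ahead): {1d948a6, 871b480, 977c064, 9c0a7f8, c1fba5b} — 5.
Only in 4d186b9's history (behind): {} — 0.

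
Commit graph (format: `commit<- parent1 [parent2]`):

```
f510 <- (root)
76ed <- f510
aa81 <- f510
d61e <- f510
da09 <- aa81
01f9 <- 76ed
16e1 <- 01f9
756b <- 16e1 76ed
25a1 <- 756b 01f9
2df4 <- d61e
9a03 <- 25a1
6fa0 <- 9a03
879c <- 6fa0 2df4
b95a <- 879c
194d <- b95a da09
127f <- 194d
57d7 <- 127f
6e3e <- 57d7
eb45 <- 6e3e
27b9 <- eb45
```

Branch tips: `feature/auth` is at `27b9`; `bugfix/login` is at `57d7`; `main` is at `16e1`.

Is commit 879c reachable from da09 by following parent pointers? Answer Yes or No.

No

Ancestors of da09: {aa81, da09, f510}.
879c is not in that set, so it is not an ancestor of da09.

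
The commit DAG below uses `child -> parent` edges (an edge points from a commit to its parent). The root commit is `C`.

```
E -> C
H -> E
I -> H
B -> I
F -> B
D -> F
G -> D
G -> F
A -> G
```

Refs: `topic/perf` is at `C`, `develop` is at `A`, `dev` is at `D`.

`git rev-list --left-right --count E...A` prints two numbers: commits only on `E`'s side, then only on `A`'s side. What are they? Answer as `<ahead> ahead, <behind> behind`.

0 ahead, 7 behind

Reachable from E: {C, E}.
Reachable from A: {A, B, C, D, E, F, G, H, I}.
Only in E's history (ahead): {} — 0.
Only in A's history (behind): {A, B, D, F, G, H, I} — 7.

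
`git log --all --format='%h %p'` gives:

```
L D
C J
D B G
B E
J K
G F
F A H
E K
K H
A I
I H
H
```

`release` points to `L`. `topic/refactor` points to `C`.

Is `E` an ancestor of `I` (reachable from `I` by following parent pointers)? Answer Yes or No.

No

Ancestors of I: {H, I}.
E is not in that set, so it is not an ancestor of I.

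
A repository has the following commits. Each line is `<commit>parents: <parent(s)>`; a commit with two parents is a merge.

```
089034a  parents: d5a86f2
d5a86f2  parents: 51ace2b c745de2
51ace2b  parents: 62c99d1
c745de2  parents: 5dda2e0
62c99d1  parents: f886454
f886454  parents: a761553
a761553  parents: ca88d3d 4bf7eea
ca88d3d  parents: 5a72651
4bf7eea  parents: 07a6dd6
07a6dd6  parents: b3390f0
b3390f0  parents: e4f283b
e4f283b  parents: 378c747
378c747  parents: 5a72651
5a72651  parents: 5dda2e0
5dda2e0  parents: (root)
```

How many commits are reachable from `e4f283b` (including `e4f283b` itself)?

Walking parent pointers from e4f283b: reachable set = {378c747, 5a72651, 5dda2e0, e4f283b}.
That is 4 commits.

4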